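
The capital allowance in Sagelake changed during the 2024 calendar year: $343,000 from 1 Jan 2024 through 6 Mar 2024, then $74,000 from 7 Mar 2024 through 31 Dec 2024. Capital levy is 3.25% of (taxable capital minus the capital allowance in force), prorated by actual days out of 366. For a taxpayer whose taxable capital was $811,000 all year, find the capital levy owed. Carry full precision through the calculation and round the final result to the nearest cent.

1 Jan – 6 Mar 2024: 66 days, exemption $343,000 → ($811,000 − $343,000) × 3.25% × 66/366 = $2,742.7869
7 Mar – 31 Dec 2024: 300 days, exemption $74,000 → ($811,000 − $74,000) × 3.25% × 300/366 = $19,633.1967
Total = $22,375.9836

$22,375.98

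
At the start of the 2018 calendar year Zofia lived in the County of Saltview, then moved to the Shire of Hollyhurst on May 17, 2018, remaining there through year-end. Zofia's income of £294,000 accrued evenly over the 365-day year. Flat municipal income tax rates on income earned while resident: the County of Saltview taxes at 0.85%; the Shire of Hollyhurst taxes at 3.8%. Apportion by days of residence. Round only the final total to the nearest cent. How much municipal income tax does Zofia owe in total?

The County of Saltview, January 1 – May 16, 2018: 136 days → £294,000 × 0.85% × 136/365 = £931.1342
The Shire of Hollyhurst, May 17 – December 31, 2018: 229 days → £294,000 × 3.8% × 229/365 = £7,009.2822
Total = £7,940.4164

£7,940.42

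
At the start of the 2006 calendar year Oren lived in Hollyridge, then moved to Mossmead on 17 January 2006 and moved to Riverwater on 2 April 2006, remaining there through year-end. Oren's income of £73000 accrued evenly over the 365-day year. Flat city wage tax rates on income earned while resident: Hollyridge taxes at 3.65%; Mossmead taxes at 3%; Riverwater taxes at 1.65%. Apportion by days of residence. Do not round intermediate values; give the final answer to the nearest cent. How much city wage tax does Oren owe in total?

£1471.00

Hollyridge, 1 January – 16 January 2006: 16 days → £73000 × 3.65% × 16/365 = £116.8000
Mossmead, 17 January – 1 April 2006: 75 days → £73000 × 3% × 75/365 = £450.0000
Riverwater, 2 April – 31 December 2006: 274 days → £73000 × 1.65% × 274/365 = £904.2000
Total = £1471.0000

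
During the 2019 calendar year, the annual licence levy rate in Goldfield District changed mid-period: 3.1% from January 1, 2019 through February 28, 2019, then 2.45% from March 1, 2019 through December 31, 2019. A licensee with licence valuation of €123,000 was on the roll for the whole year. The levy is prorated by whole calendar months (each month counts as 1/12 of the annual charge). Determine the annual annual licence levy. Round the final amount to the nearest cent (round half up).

€3,146.75

January 1 – February 28, 2019: 2 months at 3.1% → €123,000 × 3.1% × 2/12 = €635.5000
March 1 – December 31, 2019: 10 months at 2.45% → €123,000 × 2.45% × 10/12 = €2,511.2500
Total = €3,146.7500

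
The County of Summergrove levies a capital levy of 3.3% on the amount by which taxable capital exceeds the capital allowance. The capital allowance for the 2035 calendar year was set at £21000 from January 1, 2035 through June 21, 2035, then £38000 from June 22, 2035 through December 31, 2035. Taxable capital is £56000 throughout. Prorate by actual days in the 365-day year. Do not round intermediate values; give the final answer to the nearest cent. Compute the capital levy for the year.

January 1 – June 21, 2035: 172 days, exemption £21000 → (£56000 − £21000) × 3.3% × 172/365 = £544.2740
June 22 – December 31, 2035: 193 days, exemption £38000 → (£56000 − £38000) × 3.3% × 193/365 = £314.0877
Total = £858.3616

£858.36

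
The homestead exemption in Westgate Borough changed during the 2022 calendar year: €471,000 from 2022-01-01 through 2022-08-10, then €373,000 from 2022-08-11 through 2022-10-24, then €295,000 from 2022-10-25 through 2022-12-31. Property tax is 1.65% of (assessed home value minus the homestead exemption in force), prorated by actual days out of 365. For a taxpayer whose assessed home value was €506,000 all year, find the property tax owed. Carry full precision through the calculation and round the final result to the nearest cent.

2022-01-01 to 2022-08-10: 222 days, exemption €471,000 → (€506,000 − €471,000) × 1.65% × 222/365 = €351.2466
2022-08-11 to 2022-10-24: 75 days, exemption €373,000 → (€506,000 − €373,000) × 1.65% × 75/365 = €450.9247
2022-10-25 to 2022-12-31: 68 days, exemption €295,000 → (€506,000 − €295,000) × 1.65% × 68/365 = €648.6082
Total = €1,450.7795

€1,450.78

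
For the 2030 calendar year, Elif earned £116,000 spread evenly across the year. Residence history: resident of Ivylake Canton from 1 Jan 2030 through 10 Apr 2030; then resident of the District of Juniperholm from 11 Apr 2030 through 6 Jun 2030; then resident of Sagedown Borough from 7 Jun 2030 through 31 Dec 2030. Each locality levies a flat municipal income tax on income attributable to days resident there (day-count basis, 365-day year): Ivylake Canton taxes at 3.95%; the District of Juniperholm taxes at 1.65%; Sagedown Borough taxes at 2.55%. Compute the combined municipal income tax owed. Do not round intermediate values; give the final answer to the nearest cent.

£3,239.90

Ivylake Canton, 1 Jan – 10 Apr 2030: 100 days → £116,000 × 3.95% × 100/365 = £1,255.3425
The District of Juniperholm, 11 Apr – 6 Jun 2030: 57 days → £116,000 × 1.65% × 57/365 = £298.8986
Sagedown Borough, 7 Jun – 31 Dec 2030: 208 days → £116,000 × 2.55% × 208/365 = £1,685.6548
Total = £3,239.8959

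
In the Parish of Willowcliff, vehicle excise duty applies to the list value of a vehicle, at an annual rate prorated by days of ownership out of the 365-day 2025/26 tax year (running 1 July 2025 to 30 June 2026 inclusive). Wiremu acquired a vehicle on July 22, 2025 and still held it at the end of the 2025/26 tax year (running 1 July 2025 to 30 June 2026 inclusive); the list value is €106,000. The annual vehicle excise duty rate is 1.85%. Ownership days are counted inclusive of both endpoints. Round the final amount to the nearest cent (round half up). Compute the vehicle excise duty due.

Days held (July 22, 2025 – June 30, 2026): 344 out of 365
Tax = €106,000 × 1.85% × 344/365 = €1,848.1753

€1,848.18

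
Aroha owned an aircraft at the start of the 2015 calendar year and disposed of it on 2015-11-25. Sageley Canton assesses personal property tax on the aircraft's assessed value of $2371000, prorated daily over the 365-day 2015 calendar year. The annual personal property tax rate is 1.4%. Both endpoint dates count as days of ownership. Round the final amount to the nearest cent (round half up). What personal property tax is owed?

Days held (2015-01-01 to 2015-11-25): 329 out of 365
Tax = $2371000 × 1.4% × 329/365 = $29920.0712

$29920.07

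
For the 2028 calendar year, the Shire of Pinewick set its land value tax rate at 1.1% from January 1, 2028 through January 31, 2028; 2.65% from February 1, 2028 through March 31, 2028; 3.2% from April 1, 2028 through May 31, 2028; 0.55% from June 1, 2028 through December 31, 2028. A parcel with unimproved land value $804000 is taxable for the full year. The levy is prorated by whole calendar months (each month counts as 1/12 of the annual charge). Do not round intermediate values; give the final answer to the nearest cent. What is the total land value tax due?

January 1 – January 31, 2028: 1 month at 1.1% → $804000 × 1.1% × 1/12 = $737.0000
February 1 – March 31, 2028: 2 months at 2.65% → $804000 × 2.65% × 2/12 = $3551.0000
April 1 – May 31, 2028: 2 months at 3.2% → $804000 × 3.2% × 2/12 = $4288.0000
June 1 – December 31, 2028: 7 months at 0.55% → $804000 × 0.55% × 7/12 = $2579.5000
Total = $11155.5000

$11155.50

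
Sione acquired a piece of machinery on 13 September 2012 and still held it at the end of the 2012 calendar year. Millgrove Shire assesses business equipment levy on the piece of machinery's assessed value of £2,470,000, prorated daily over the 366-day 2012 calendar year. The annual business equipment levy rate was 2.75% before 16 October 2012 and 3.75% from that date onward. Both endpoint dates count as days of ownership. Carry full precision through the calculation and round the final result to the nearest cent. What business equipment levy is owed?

13 September – 15 October 2012: 33 days at 2.75% → £2,470,000 × 2.75% × 33/366 = £6,124.3852
16 October – 31 December 2012: 77 days at 3.75% → £2,470,000 × 3.75% × 77/366 = £19,486.6803
Total = £25,611.0656

£25,611.07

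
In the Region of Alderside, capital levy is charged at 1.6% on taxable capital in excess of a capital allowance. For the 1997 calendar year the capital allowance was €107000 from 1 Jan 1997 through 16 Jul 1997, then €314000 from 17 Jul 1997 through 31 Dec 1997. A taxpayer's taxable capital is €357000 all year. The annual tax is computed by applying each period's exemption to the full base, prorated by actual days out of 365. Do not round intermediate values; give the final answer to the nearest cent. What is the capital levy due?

€2475.57

1 Jan – 16 Jul 1997: 197 days, exemption €107000 → (€357000 − €107000) × 1.6% × 197/365 = €2158.9041
17 Jul – 31 Dec 1997: 168 days, exemption €314000 → (€357000 − €314000) × 1.6% × 168/365 = €316.6685
Total = €2475.5726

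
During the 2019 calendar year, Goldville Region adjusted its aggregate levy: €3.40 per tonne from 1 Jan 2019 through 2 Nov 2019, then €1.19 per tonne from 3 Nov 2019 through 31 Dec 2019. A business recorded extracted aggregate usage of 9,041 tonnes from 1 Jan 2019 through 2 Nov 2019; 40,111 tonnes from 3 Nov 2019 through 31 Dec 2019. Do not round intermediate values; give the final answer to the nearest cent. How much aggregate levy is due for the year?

€78,471.49

1 Jan – 2 Nov 2019: 9,041 tonnes at €3.40/tonne → €30,739.40
3 Nov – 31 Dec 2019: 40,111 tonnes at €1.19/tonne → €47,732.09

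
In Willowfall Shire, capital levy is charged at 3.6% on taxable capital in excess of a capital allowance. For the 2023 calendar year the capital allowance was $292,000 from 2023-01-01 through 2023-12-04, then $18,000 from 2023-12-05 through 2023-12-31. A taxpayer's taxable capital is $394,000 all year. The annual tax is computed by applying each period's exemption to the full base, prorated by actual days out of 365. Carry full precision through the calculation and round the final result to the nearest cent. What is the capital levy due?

2023-01-01 to 2023-12-04: 338 days, exemption $292,000 → ($394,000 − $292,000) × 3.6% × 338/365 = $3,400.3726
2023-12-05 to 2023-12-31: 27 days, exemption $18,000 → ($394,000 − $18,000) × 3.6% × 27/365 = $1,001.2932
Total = $4,401.6658

$4,401.67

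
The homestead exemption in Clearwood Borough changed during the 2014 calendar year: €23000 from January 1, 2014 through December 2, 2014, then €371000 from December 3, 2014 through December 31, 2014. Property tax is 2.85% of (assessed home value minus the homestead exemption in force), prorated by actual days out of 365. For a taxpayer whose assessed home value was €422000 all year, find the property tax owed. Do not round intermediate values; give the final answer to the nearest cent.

€10583.49

January 1 – December 2, 2014: 336 days, exemption €23000 → (€422000 − €23000) × 2.85% × 336/365 = €10468.0110
December 3 – December 31, 2014: 29 days, exemption €371000 → (€422000 − €371000) × 2.85% × 29/365 = €115.4836
Total = €10583.4945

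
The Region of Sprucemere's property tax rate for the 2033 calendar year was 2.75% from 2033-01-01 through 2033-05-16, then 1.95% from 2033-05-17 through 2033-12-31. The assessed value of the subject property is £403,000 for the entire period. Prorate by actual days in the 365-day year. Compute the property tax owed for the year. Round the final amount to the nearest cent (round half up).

£9,059.77

2033-01-01 to 2033-05-16: 136 days at 2.75% → £403,000 × 2.75% × 136/365 = £4,129.3699
2033-05-17 to 2033-12-31: 229 days at 1.95% → £403,000 × 1.95% × 229/365 = £4,930.4014
Total = £9,059.7712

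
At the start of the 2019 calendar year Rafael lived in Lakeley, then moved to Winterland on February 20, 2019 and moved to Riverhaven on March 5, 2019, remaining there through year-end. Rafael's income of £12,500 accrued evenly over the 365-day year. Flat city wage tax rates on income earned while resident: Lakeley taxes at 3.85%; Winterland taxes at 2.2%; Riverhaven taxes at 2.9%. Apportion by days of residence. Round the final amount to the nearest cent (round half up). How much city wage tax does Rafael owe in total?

Lakeley, January 1 – February 19, 2019: 50 days → £12,500 × 3.85% × 50/365 = £65.9247
Winterland, February 20 – March 4, 2019: 13 days → £12,500 × 2.2% × 13/365 = £9.7945
Riverhaven, March 5 – December 31, 2019: 302 days → £12,500 × 2.9% × 302/365 = £299.9315
Total = £375.6507

£375.65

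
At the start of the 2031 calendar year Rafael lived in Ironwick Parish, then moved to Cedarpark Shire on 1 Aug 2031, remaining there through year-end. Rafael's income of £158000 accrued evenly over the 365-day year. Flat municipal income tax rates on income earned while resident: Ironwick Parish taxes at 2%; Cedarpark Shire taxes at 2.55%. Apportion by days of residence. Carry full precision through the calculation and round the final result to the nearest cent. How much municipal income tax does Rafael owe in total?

Ironwick Parish, 1 Jan – 31 Jul 2031: 212 days → £158000 × 2% × 212/365 = £1835.3973
Cedarpark Shire, 1 Aug – 31 Dec 2031: 153 days → £158000 × 2.55% × 153/365 = £1688.8685
Total = £3524.2658

£3524.27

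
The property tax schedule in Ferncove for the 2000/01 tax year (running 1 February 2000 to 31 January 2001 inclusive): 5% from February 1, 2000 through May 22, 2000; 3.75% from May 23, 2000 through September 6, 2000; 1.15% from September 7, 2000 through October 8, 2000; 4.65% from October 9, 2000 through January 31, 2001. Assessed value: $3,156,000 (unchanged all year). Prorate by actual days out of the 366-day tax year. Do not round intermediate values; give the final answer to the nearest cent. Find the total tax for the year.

$132,172.59

February 1 – May 22, 2000: 112 days at 5% → $3,156,000 × 5% × 112/366 = $48,288.5246
May 23 – September 6, 2000: 107 days at 3.75% → $3,156,000 × 3.75% × 107/366 = $34,599.5902
September 7 – October 8, 2000: 32 days at 1.15% → $3,156,000 × 1.15% × 32/366 = $3,173.2459
October 9, 2000 – January 31, 2001: 115 days at 4.65% → $3,156,000 × 4.65% × 115/366 = $46,111.2295
Total = $132,172.5902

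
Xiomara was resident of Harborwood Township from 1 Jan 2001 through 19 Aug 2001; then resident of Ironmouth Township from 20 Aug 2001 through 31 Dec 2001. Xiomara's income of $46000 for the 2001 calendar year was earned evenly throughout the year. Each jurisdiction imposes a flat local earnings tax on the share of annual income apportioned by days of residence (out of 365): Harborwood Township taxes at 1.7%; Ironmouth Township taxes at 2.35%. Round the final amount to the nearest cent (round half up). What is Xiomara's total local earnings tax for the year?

$891.77

Harborwood Township, 1 Jan – 19 Aug 2001: 231 days → $46000 × 1.7% × 231/365 = $494.9096
Ironmouth Township, 20 Aug – 31 Dec 2001: 134 days → $46000 × 2.35% × 134/365 = $396.8603
Total = $891.7699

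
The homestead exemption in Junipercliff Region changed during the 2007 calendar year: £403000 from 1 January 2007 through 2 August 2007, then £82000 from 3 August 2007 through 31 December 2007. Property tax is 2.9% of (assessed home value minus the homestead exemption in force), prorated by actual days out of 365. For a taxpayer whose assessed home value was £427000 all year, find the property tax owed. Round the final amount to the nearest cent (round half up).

1 January – 2 August 2007: 214 days, exemption £403000 → (£427000 − £403000) × 2.9% × 214/365 = £408.0658
3 August – 31 December 2007: 151 days, exemption £82000 → (£427000 − £82000) × 2.9% × 151/365 = £4139.0548
Total = £4547.1205

£4547.12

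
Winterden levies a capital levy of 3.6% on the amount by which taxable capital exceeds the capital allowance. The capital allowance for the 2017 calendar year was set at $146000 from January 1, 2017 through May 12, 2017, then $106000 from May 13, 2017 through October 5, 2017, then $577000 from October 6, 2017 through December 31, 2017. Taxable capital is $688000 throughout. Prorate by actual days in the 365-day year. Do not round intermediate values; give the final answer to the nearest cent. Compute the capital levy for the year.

January 1 – May 12, 2017: 132 days, exemption $146000 → ($688000 − $146000) × 3.6% × 132/365 = $7056.3945
May 13 – October 5, 2017: 146 days, exemption $106000 → ($688000 − $106000) × 3.6% × 146/365 = $8380.8000
October 6 – December 31, 2017: 87 days, exemption $577000 → ($688000 − $577000) × 3.6% × 87/365 = $952.4712
Total = $16389.6658

$16389.67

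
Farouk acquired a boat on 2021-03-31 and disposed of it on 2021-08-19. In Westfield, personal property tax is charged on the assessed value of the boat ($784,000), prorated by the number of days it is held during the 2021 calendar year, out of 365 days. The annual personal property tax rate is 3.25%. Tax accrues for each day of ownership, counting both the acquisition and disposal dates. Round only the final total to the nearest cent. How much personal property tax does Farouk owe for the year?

$9,912.77

Days held (2021-03-31 to 2021-08-19): 142 out of 365
Tax = $784,000 × 3.25% × 142/365 = $9,912.7671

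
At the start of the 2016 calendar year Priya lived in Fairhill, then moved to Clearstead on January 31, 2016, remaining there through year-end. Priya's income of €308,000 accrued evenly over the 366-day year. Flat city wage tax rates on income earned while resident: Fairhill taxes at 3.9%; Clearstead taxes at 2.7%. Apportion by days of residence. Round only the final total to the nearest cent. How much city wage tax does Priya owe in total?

€8,618.95

Fairhill, January 1 – January 30, 2016: 30 days → €308,000 × 3.9% × 30/366 = €984.5902
Clearstead, January 31 – December 31, 2016: 336 days → €308,000 × 2.7% × 336/366 = €7,634.3607
Total = €8,618.9508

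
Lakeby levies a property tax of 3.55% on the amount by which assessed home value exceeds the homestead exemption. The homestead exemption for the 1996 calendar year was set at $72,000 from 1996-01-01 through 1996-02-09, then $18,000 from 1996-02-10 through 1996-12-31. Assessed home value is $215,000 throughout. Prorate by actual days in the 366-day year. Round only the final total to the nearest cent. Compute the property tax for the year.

1996-01-01 to 1996-02-09: 40 days, exemption $72,000 → ($215,000 − $72,000) × 3.55% × 40/366 = $554.8087
1996-02-10 to 1996-12-31: 326 days, exemption $18,000 → ($215,000 − $18,000) × 3.55% × 326/366 = $6,229.1831
Total = $6,783.9918

$6,783.99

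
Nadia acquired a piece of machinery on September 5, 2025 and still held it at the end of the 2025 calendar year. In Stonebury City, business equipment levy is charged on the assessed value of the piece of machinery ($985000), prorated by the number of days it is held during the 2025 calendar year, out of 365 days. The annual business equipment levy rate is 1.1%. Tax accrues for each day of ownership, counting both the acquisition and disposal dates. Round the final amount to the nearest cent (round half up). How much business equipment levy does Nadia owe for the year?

$3502.82

Days held (September 5 – December 31, 2025): 118 out of 365
Tax = $985000 × 1.1% × 118/365 = $3502.8219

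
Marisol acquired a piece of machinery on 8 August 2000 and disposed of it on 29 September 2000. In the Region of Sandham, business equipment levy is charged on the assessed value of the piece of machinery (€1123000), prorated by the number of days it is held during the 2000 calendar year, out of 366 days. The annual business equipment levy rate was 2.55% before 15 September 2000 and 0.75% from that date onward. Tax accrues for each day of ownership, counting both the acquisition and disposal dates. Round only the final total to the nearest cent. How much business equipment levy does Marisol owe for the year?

8 August – 14 September 2000: 38 days at 2.55% → €1123000 × 2.55% × 38/366 = €2973.1885
15 September – 29 September 2000: 15 days at 0.75% → €1123000 × 0.75% × 15/366 = €345.1844
Total = €3318.3730

€3318.37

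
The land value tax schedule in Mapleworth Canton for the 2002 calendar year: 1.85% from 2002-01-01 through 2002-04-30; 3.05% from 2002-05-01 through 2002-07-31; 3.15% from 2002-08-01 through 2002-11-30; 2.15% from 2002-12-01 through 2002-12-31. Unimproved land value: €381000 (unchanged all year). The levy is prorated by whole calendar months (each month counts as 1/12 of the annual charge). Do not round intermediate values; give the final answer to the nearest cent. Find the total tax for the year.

€9937.75

2002-01-01 to 2002-04-30: 4 months at 1.85% → €381000 × 1.85% × 4/12 = €2349.5000
2002-05-01 to 2002-07-31: 3 months at 3.05% → €381000 × 3.05% × 3/12 = €2905.1250
2002-08-01 to 2002-11-30: 4 months at 3.15% → €381000 × 3.15% × 4/12 = €4000.5000
2002-12-01 to 2002-12-31: 1 month at 2.15% → €381000 × 2.15% × 1/12 = €682.6250
Total = €9937.7500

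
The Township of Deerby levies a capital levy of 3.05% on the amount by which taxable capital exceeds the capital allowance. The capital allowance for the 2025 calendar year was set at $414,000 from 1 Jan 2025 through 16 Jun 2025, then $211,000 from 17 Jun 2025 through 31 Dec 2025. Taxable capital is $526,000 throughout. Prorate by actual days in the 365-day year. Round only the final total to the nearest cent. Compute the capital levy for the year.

1 Jan – 16 Jun 2025: 167 days, exemption $414,000 → ($526,000 − $414,000) × 3.05% × 167/365 = $1,562.9370
17 Jun – 31 Dec 2025: 198 days, exemption $211,000 → ($526,000 − $211,000) × 3.05% × 198/365 = $5,211.7397
Total = $6,774.6767

$6,774.68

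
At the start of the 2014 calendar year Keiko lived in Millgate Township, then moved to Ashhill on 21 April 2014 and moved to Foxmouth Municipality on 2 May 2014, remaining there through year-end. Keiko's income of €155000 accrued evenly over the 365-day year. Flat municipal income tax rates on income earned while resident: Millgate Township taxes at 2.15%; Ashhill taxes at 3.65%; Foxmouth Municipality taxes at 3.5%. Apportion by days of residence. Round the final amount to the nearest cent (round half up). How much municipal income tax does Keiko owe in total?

Millgate Township, 1 January – 20 April 2014: 110 days → €155000 × 2.15% × 110/365 = €1004.3151
Ashhill, 21 April – 1 May 2014: 11 days → €155000 × 3.65% × 11/365 = €170.5000
Foxmouth Municipality, 2 May – 31 December 2014: 244 days → €155000 × 3.5% × 244/365 = €3626.5753
Total = €4801.3904

€4801.39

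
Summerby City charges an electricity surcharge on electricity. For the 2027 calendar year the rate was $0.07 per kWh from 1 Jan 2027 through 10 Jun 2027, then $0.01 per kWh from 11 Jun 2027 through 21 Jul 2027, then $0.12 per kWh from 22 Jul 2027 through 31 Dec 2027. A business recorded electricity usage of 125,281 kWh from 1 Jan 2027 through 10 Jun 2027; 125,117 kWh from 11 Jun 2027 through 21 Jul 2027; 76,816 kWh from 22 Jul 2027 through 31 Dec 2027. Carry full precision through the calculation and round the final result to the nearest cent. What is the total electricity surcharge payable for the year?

$19,238.76

1 Jan – 10 Jun 2027: 125,281 kWh at $0.07/kWh → $8,769.67
11 Jun – 21 Jul 2027: 125,117 kWh at $0.01/kWh → $1,251.17
22 Jul – 31 Dec 2027: 76,816 kWh at $0.12/kWh → $9,217.92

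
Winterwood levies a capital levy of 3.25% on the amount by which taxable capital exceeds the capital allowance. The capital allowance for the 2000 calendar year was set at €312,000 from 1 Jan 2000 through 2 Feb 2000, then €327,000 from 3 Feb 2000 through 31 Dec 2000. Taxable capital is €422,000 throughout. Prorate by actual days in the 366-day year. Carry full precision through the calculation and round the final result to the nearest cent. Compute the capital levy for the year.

1 Jan – 2 Feb 2000: 33 days, exemption €312,000 → (€422,000 − €312,000) × 3.25% × 33/366 = €322.3361
3 Feb – 31 Dec 2000: 333 days, exemption €327,000 → (€422,000 − €327,000) × 3.25% × 333/366 = €2,809.1189
Total = €3,131.4549

€3,131.45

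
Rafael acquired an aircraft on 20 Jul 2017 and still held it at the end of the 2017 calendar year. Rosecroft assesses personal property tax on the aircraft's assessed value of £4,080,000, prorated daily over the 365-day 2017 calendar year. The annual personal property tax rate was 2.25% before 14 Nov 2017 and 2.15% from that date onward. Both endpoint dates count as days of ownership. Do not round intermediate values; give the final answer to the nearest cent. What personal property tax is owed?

20 Jul – 13 Nov 2017: 117 days at 2.25% → £4,080,000 × 2.25% × 117/365 = £29,426.3014
14 Nov – 31 Dec 2017: 48 days at 2.15% → £4,080,000 × 2.15% × 48/365 = £11,535.7808
Total = £40,962.0822

£40,962.08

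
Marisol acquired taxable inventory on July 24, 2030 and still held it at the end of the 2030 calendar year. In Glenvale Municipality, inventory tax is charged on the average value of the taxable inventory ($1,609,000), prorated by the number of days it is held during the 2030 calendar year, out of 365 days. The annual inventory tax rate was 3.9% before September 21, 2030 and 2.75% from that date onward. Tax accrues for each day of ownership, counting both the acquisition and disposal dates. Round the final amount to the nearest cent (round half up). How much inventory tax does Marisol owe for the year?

$22,508.37

July 24 – September 20, 2030: 59 days at 3.9% → $1,609,000 × 3.9% × 59/365 = $10,143.3123
September 21 – December 31, 2030: 102 days at 2.75% → $1,609,000 × 2.75% × 102/365 = $12,365.0548
Total = $22,508.3671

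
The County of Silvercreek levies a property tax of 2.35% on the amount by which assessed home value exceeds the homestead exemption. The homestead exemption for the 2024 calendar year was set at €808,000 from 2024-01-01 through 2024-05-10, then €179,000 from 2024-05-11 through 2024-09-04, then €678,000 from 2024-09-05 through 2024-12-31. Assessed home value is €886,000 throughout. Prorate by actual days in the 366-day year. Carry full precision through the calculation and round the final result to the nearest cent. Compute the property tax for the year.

2024-01-01 to 2024-05-10: 131 days, exemption €808,000 → (€886,000 − €808,000) × 2.35% × 131/366 = €656.0738
2024-05-11 to 2024-09-04: 117 days, exemption €179,000 → (€886,000 − €179,000) × 2.35% × 117/366 = €5,311.1926
2024-09-05 to 2024-12-31: 118 days, exemption €678,000 → (€886,000 − €678,000) × 2.35% × 118/366 = €1,575.9126
Total = €7,543.1790

€7,543.18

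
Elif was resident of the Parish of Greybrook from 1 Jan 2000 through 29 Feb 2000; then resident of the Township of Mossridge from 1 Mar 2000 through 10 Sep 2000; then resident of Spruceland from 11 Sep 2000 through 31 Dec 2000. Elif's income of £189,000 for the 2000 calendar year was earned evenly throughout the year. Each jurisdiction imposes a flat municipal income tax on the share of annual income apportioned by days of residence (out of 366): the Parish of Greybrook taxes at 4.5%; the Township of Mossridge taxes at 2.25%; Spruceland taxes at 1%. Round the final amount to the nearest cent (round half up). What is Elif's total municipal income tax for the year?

The Parish of Greybrook, 1 Jan – 29 Feb 2000: 60 days → £189,000 × 4.5% × 60/366 = £1,394.2623
The Township of Mossridge, 1 Mar – 10 Sep 2000: 194 days → £189,000 × 2.25% × 194/366 = £2,254.0574
Spruceland, 11 Sep – 31 Dec 2000: 112 days → £189,000 × 1% × 112/366 = £578.3607
Total = £4,226.6803

£4,226.68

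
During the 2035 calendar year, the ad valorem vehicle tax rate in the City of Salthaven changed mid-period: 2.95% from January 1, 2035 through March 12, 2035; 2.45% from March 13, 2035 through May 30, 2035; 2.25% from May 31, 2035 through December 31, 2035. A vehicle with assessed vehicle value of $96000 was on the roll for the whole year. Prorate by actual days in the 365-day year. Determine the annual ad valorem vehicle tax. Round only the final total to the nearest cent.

January 1 – March 12, 2035: 71 days at 2.95% → $96000 × 2.95% × 71/365 = $550.8822
March 13 – May 30, 2035: 79 days at 2.45% → $96000 × 2.45% × 79/365 = $509.0630
May 31 – December 31, 2035: 215 days at 2.25% → $96000 × 2.25% × 215/365 = $1272.3288
Total = $2332.2740

$2332.27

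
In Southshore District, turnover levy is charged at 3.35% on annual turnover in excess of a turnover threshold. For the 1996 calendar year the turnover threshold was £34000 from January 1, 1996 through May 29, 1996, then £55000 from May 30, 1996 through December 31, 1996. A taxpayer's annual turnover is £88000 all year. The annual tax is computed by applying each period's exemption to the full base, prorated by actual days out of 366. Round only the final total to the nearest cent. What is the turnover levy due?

£1393.82

January 1 – May 29, 1996: 150 days, exemption £34000 → (£88000 − £34000) × 3.35% × 150/366 = £741.3934
May 30 – December 31, 1996: 216 days, exemption £55000 → (£88000 − £55000) × 3.35% × 216/366 = £652.4262
Total = £1393.8197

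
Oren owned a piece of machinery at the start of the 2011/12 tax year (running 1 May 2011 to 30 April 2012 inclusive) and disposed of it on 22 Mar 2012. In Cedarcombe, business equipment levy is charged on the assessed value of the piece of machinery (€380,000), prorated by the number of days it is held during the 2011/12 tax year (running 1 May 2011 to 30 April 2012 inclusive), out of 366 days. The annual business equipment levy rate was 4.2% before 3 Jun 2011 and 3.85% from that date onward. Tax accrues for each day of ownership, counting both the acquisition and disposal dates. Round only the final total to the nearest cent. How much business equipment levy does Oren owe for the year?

1 May – 2 Jun 2011: 33 days at 4.2% → €380,000 × 4.2% × 33/366 = €1,439.0164
3 Jun 2011 – 22 Mar 2012: 294 days at 3.85% → €380,000 × 3.85% × 294/366 = €11,751.9672
Total = €13,190.9836

€13,190.98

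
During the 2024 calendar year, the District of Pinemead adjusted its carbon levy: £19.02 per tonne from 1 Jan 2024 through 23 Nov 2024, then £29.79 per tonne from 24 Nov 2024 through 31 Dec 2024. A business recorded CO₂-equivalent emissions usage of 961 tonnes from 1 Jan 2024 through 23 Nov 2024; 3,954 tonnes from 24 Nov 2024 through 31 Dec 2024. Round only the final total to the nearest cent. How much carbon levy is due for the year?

1 Jan – 23 Nov 2024: 961 tonnes at £19.02/tonne → £18,278.22
24 Nov – 31 Dec 2024: 3,954 tonnes at £29.79/tonne → £117,789.66

£136,067.88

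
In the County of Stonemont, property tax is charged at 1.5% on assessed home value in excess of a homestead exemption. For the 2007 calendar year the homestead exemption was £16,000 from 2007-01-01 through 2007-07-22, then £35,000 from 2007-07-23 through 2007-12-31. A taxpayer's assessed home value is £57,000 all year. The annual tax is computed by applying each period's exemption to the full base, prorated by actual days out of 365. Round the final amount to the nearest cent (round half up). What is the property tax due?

£488.51

2007-01-01 to 2007-07-22: 203 days, exemption £16,000 → (£57,000 − £16,000) × 1.5% × 203/365 = £342.0411
2007-07-23 to 2007-12-31: 162 days, exemption £35,000 → (£57,000 − £35,000) × 1.5% × 162/365 = £146.4658
Total = £488.5068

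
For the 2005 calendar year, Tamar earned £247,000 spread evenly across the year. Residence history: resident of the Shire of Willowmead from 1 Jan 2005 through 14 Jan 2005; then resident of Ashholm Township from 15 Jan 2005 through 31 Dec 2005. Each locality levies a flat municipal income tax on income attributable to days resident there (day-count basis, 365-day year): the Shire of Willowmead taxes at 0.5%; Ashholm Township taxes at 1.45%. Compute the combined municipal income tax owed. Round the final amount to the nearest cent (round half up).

The Shire of Willowmead, 1 Jan – 14 Jan 2005: 14 days → £247,000 × 0.5% × 14/365 = £47.3699
Ashholm Township, 15 Jan – 31 Dec 2005: 351 days → £247,000 × 1.45% × 351/365 = £3,444.1274
Total = £3,491.4973

£3,491.50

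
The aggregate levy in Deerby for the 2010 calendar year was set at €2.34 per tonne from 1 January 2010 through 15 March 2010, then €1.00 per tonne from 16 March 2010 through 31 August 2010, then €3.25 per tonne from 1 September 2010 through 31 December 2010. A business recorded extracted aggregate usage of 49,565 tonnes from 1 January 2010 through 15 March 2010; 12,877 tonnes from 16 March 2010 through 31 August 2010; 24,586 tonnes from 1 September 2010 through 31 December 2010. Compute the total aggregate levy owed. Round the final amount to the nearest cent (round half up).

1 January – 15 March 2010: 49,565 tonnes at €2.34/tonne → €115982.10
16 March – 31 August 2010: 12,877 tonnes at €1.00/tonne → €12877.00
1 September – 31 December 2010: 24,586 tonnes at €3.25/tonne → €79904.50

€208763.60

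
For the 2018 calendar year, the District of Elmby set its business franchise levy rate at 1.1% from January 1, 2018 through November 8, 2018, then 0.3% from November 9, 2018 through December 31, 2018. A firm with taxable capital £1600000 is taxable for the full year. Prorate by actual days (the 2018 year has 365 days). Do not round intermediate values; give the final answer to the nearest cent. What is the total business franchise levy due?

January 1 – November 8, 2018: 312 days at 1.1% → £1600000 × 1.1% × 312/365 = £15044.3836
November 9 – December 31, 2018: 53 days at 0.3% → £1600000 × 0.3% × 53/365 = £696.9863
Total = £15741.3699

£15741.37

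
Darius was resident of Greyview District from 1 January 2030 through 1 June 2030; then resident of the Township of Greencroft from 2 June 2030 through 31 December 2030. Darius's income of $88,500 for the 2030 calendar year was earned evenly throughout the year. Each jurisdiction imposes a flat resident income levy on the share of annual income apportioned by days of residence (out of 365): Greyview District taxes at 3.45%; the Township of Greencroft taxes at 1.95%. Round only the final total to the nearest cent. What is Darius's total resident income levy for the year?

$2,278.57

Greyview District, 1 January – 1 June 2030: 152 days → $88,500 × 3.45% × 152/365 = $1,271.4904
The Township of Greencroft, 2 June – 31 December 2030: 213 days → $88,500 × 1.95% × 213/365 = $1,007.0815
Total = $2,278.5719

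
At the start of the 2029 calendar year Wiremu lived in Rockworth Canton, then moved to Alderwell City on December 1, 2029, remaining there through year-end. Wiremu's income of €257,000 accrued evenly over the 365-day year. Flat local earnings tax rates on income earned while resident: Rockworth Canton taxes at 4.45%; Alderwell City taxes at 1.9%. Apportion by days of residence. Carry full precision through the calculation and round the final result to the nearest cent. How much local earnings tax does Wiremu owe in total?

€10,879.90

Rockworth Canton, January 1 – November 30, 2029: 334 days → €257,000 × 4.45% × 334/365 = €10,465.1808
Alderwell City, December 1 – December 31, 2029: 31 days → €257,000 × 1.9% × 31/365 = €414.7205
Total = €10,879.9014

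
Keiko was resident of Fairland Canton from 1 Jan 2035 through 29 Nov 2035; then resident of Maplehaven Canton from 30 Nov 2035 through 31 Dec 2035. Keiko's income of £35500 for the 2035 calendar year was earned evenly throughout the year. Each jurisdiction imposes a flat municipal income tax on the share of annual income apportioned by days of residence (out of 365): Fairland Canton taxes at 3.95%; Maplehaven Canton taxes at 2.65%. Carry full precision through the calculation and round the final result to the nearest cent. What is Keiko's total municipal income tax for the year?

£1361.79

Fairland Canton, 1 Jan – 29 Nov 2035: 333 days → £35500 × 3.95% × 333/365 = £1279.3130
Maplehaven Canton, 30 Nov – 31 Dec 2035: 32 days → £35500 × 2.65% × 32/365 = £82.4767
Total = £1361.7897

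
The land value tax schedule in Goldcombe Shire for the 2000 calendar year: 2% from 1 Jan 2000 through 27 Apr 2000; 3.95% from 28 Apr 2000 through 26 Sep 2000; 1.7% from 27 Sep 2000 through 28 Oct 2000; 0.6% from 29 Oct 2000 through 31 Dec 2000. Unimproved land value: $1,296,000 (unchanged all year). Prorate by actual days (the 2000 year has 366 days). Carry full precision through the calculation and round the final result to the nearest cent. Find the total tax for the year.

$32,902.82

1 Jan – 27 Apr 2000: 118 days at 2% → $1,296,000 × 2% × 118/366 = $8,356.7213
28 Apr – 26 Sep 2000: 152 days at 3.95% → $1,296,000 × 3.95% × 152/366 = $21,260.0656
27 Sep – 28 Oct 2000: 32 days at 1.7% → $1,296,000 × 1.7% × 32/366 = $1,926.2951
29 Oct – 31 Dec 2000: 64 days at 0.6% → $1,296,000 × 0.6% × 64/366 = $1,359.7377
Total = $32,902.8197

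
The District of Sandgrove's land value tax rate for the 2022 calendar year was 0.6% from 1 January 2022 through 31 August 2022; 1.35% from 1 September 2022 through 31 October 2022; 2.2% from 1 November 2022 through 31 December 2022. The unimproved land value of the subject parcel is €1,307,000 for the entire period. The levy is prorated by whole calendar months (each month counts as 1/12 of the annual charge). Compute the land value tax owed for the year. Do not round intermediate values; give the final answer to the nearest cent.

1 January – 31 August 2022: 8 months at 0.6% → €1,307,000 × 0.6% × 8/12 = €5,228.0000
1 September – 31 October 2022: 2 months at 1.35% → €1,307,000 × 1.35% × 2/12 = €2,940.7500
1 November – 31 December 2022: 2 months at 2.2% → €1,307,000 × 2.2% × 2/12 = €4,792.3333
Total = €12,961.0833

€12,961.08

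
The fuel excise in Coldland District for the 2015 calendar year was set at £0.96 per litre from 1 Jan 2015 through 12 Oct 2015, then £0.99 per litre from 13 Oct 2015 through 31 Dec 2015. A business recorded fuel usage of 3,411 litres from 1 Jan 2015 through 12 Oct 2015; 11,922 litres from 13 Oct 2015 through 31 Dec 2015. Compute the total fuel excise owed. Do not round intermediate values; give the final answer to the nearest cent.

1 Jan – 12 Oct 2015: 3,411 litres at £0.96/litre → £3,274.56
13 Oct – 31 Dec 2015: 11,922 litres at £0.99/litre → £11,802.78

£15,077.34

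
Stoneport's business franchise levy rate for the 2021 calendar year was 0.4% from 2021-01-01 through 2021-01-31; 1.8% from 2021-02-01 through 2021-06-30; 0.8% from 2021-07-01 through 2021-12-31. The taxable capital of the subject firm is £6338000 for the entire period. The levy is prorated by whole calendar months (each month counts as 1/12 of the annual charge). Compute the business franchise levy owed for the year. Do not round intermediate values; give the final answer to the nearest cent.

2021-01-01 to 2021-01-31: 1 month at 0.4% → £6338000 × 0.4% × 1/12 = £2112.6667
2021-02-01 to 2021-06-30: 5 months at 1.8% → £6338000 × 1.8% × 5/12 = £47535.0000
2021-07-01 to 2021-12-31: 6 months at 0.8% → £6338000 × 0.8% × 6/12 = £25352.0000
Total = £74999.6667

£74999.67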